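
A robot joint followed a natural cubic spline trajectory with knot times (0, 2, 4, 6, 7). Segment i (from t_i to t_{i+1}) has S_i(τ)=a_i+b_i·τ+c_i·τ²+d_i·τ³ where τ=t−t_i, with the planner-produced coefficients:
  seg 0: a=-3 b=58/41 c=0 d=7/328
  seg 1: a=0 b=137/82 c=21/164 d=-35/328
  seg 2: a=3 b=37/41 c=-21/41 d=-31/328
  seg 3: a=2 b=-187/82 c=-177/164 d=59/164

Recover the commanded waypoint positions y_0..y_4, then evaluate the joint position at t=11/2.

y_0=-3 y_1=0 y_2=3 y_3=2 y_4=-1
S(11/2) = 7563/2624

y_0 = S_0(0) = a_0 = -3
y_1 = S_1(0) = a_1 = 0
y_2 = S_2(0) = a_2 = 3
y_3 = S_3(0) = a_3 = 2
y_4 = S_3(1) = -1
t_q=11/2 is in segment 2 (τ=3/2); S_2(τ)=7563/2624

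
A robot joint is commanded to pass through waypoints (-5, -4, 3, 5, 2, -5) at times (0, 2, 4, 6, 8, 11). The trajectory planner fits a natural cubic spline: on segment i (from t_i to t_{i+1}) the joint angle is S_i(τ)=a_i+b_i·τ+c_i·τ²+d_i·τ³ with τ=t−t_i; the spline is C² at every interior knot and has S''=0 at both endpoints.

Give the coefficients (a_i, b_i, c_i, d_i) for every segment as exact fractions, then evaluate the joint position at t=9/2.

  seg 0: a=-5 b=-349/795 c=0 d=1493/6360
  seg 1: a=-4 b=3781/1590 c=1493/1060 d=-539/1272
  seg 2: a=3 b=2327/795 c=-601/530 d=271/3180
  seg 3: a=5 b=-466/795 c=-33/53 d=527/6360
  seg 4: a=2 b=-3311/1590 c=-133/1060 d=133/9540
S(9/2) = 35537/8480

Δ: Δ0=1/2, Δ1=7/2, Δ2=1, Δ3=-3/2, Δ4=-7/3
row 1: diag=8, rhs=18; c'=1/4, d'=9/4
row 2: denom=8−2·1/4=15/2; d'=(-15−2·9/4)/(15/2)=-13/5
row 3: denom=8−2·4/15=112/15; d'=(-15−2·-13/5)/(112/15)=-21/16
row 4: denom=10−2·15/56=265/28; d'=(-5−2·-21/16)/(265/28)=-133/530
back: M4=-133/530
back: M3=-21/16−15/56·-133/530=-66/53
back: M2=-13/5−4/15·-66/53=-601/265
back: M1=9/4−1/4·-601/265=1493/530
M: M0=0, M1=1493/530, M2=-601/265, M3=-66/53, M4=-133/530, M5=0
seg 0: a=-5, c=M0/2=0, d=(M1−M0)/(6·2)=1493/6360, b=Δ0−h0·(2M0+M1)/6=-349/795
seg 1: a=-4, c=M1/2=1493/1060, d=(M2−M1)/(6·2)=-539/1272, b=Δ1−h1·(2M1+M2)/6=3781/1590
seg 2: a=3, c=M2/2=-601/530, d=(M3−M2)/(6·2)=271/3180, b=Δ2−h2·(2M2+M3)/6=2327/795
seg 3: a=5, c=M3/2=-33/53, d=(M4−M3)/(6·2)=527/6360, b=Δ3−h3·(2M3+M4)/6=-466/795
seg 4: a=2, c=M4/2=-133/1060, d=(M5−M4)/(6·3)=133/9540, b=Δ4−h4·(2M4+M5)/6=-3311/1590
t_q=9/2 → seg 2, τ=1/2; S=3+2327/795·τ+-601/530·τ²+271/3180·τ³=35537/8480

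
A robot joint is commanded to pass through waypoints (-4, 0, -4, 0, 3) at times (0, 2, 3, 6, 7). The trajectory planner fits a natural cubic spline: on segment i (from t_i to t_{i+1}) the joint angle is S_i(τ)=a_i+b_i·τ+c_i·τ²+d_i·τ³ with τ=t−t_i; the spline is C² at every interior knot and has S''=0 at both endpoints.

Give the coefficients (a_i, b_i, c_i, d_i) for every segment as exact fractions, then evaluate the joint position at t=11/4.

Δ: Δ0=2, Δ1=-4, Δ2=4/3, Δ3=3
row 1: diag=6, rhs=-36; c'=1/6, d'=-6
row 2: denom=8−1·1/6=47/6; d'=(32−1·-6)/(47/6)=228/47
row 3: denom=8−3·18/47=322/47; d'=(10−3·228/47)/(322/47)=-107/161
back: M3=-107/161
back: M2=228/47−18/47·-107/161=822/161
back: M1=-6−1/6·822/161=-1103/161
M: M0=0, M1=-1103/161, M2=822/161, M3=-107/161, M4=0
seg 0: a=-4, c=M0/2=0, d=(M1−M0)/(6·2)=-1103/1932, b=Δ0−h0·(2M0+M1)/6=2069/483
seg 1: a=0, c=M1/2=-1103/322, d=(M2−M1)/(6·1)=275/138, b=Δ1−h1·(2M1+M2)/6=-1240/483
seg 2: a=-4, c=M2/2=411/161, d=(M3−M2)/(6·3)=-929/2898, b=Δ2−h2·(2M2+M3)/6=-3323/966
seg 3: a=0, c=M3/2=-107/322, d=(M4−M3)/(6·1)=107/966, b=Δ3−h3·(2M3+M4)/6=1556/483
t_q=11/4 → seg 1, τ=3/4; S=0+-1240/483·τ+-1103/322·τ²+275/138·τ³=-62063/20608

  seg 0: a=-4 b=2069/483 c=0 d=-1103/1932
  seg 1: a=0 b=-1240/483 c=-1103/322 d=275/138
  seg 2: a=-4 b=-3323/966 c=411/161 d=-929/2898
  seg 3: a=0 b=1556/483 c=-107/322 d=107/966
S(11/4) = -62063/20608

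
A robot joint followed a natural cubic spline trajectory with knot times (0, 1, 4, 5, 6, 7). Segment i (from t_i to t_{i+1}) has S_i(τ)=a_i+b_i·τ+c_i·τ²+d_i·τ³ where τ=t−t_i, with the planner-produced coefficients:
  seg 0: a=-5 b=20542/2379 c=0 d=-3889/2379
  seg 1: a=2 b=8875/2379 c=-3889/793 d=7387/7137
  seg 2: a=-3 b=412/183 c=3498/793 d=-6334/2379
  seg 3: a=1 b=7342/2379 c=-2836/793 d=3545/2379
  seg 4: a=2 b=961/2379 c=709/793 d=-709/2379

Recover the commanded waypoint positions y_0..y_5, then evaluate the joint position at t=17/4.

y_0=-5 y_1=2 y_2=-3 y_3=1 y_4=2 y_5=3
S(17/4) = -55905/25376

y_0 = S_0(0) = a_0 = -5
y_1 = S_1(0) = a_1 = 2
y_2 = S_2(0) = a_2 = -3
y_3 = S_3(0) = a_3 = 1
y_4 = S_4(0) = a_4 = 2
y_5 = S_4(1) = 3
t_q=17/4 is in segment 2 (τ=1/4); S_2(τ)=-55905/25376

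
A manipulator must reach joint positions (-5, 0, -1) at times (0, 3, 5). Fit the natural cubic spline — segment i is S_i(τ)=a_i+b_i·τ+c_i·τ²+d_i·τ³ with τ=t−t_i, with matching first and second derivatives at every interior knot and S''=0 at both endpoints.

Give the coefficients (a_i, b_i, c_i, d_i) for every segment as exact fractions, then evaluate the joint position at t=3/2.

  seg 0: a=-5 b=139/60 c=0 d=-13/180
  seg 1: a=0 b=11/30 c=-13/20 d=13/120
S(3/2) = -283/160

Δ: Δ0=5/3, Δ1=-1/2
row 1: diag=10, rhs=-13; c'=1/5, d'=-13/10
back: M1=-13/10
M: M0=0, M1=-13/10, M2=0
seg 0: a=-5, c=M0/2=0, d=(M1−M0)/(6·3)=-13/180, b=Δ0−h0·(2M0+M1)/6=139/60
seg 1: a=0, c=M1/2=-13/20, d=(M2−M1)/(6·2)=13/120, b=Δ1−h1·(2M1+M2)/6=11/30
t_q=3/2 → seg 0, τ=3/2; S=-5+139/60·τ+0·τ²+-13/180·τ³=-283/160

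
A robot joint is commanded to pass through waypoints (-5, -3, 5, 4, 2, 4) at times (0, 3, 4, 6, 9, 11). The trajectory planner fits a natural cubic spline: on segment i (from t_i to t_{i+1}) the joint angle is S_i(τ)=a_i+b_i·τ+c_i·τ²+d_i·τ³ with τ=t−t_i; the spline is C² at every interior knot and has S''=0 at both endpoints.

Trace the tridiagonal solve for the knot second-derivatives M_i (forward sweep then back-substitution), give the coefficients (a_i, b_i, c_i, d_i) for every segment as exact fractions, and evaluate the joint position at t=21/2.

  seg 0: a=-5 b=-7183/2638 c=0 d=26825/71226
  seg 1: a=-3 b=9821/1319 c=26825/7914 d=-22439/7914
  seg 2: a=5 b=45259/7914 c=-20246/3957 d=3971/3957
  seg 3: a=4 b=-7135/2638 c=3580/3957 d=-5351/71226
  seg 4: a=2 b=917/1319 c=603/2638 d=-201/5276
S(21/2) = 144713/42208

Δ: Δ0=2/3, Δ1=8, Δ2=-1/2, Δ3=-2/3, Δ4=1
row 1: diag=8, rhs=44; c'=1/8, d'=11/2
row 2: denom=6−1·1/8=47/8; d'=(-51−1·11/2)/(47/8)=-452/47
row 3: denom=10−2·16/47=438/47; d'=(-1−2·-452/47)/(438/47)=857/438
row 4: denom=10−3·47/146=1319/146; d'=(10−3·857/438)/(1319/146)=603/1319
back: M4=603/1319
back: M3=857/438−47/146·603/1319=7160/3957
back: M2=-452/47−16/47·7160/3957=-40492/3957
back: M1=11/2−1/8·-40492/3957=26825/3957
M: M0=0, M1=26825/3957, M2=-40492/3957, M3=7160/3957, M4=603/1319, M5=0
seg 0: a=-5, c=M0/2=0, d=(M1−M0)/(6·3)=26825/71226, b=Δ0−h0·(2M0+M1)/6=-7183/2638
seg 1: a=-3, c=M1/2=26825/7914, d=(M2−M1)/(6·1)=-22439/7914, b=Δ1−h1·(2M1+M2)/6=9821/1319
seg 2: a=5, c=M2/2=-20246/3957, d=(M3−M2)/(6·2)=3971/3957, b=Δ2−h2·(2M2+M3)/6=45259/7914
seg 3: a=4, c=M3/2=3580/3957, d=(M4−M3)/(6·3)=-5351/71226, b=Δ3−h3·(2M3+M4)/6=-7135/2638
seg 4: a=2, c=M4/2=603/2638, d=(M5−M4)/(6·2)=-201/5276, b=Δ4−h4·(2M4+M5)/6=917/1319
t_q=21/2 → seg 4, τ=3/2; S=2+917/1319·τ+603/2638·τ²+-201/5276·τ³=144713/42208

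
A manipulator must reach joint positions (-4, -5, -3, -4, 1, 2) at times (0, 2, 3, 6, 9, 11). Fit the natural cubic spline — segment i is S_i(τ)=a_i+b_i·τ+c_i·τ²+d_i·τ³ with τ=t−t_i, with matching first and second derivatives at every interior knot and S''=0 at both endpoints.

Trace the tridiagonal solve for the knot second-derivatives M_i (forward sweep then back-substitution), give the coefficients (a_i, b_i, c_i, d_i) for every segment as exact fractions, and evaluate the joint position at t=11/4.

  seg 0: a=-4 b=-13975/9354 c=0 d=4649/18708
  seg 1: a=-5 b=13919/9354 c=4649/3118 d=-4579/4677
  seg 2: a=-3 b=14339/9354 c=-4509/3118 d=3854/14031
  seg 3: a=-4 b=2549/9354 c=3199/3118 d=-875/4677
  seg 4: a=1 b=12881/9354 c=-2051/3118 d=2051/18708
S(11/4) = -345057/99776

Δ: Δ0=-1/2, Δ1=2, Δ2=-1/3, Δ3=5/3, Δ4=1/2
row 1: diag=6, rhs=15; c'=1/6, d'=5/2
row 2: denom=8−1·1/6=47/6; d'=(-14−1·5/2)/(47/6)=-99/47
row 3: denom=12−3·18/47=510/47; d'=(12−3·-99/47)/(510/47)=287/170
row 4: denom=10−3·47/170=1559/170; d'=(-7−3·287/170)/(1559/170)=-2051/1559
back: M4=-2051/1559
back: M3=287/170−47/170·-2051/1559=3199/1559
back: M2=-99/47−18/47·3199/1559=-4509/1559
back: M1=5/2−1/6·-4509/1559=4649/1559
M: M0=0, M1=4649/1559, M2=-4509/1559, M3=3199/1559, M4=-2051/1559, M5=0
seg 0: a=-4, c=M0/2=0, d=(M1−M0)/(6·2)=4649/18708, b=Δ0−h0·(2M0+M1)/6=-13975/9354
seg 1: a=-5, c=M1/2=4649/3118, d=(M2−M1)/(6·1)=-4579/4677, b=Δ1−h1·(2M1+M2)/6=13919/9354
seg 2: a=-3, c=M2/2=-4509/3118, d=(M3−M2)/(6·3)=3854/14031, b=Δ2−h2·(2M2+M3)/6=14339/9354
seg 3: a=-4, c=M3/2=3199/3118, d=(M4−M3)/(6·3)=-875/4677, b=Δ3−h3·(2M3+M4)/6=2549/9354
seg 4: a=1, c=M4/2=-2051/3118, d=(M5−M4)/(6·2)=2051/18708, b=Δ4−h4·(2M4+M5)/6=12881/9354
t_q=11/4 → seg 1, τ=3/4; S=-5+13919/9354·τ+4649/3118·τ²+-4579/4677·τ³=-345057/99776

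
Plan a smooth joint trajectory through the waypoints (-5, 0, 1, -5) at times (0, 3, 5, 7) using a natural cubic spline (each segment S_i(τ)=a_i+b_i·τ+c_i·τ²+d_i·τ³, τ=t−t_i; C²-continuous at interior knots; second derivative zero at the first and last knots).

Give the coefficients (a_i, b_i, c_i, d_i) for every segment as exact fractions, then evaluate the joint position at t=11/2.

  seg 0: a=-5 b=401/228 c=0 d=-7/684
  seg 1: a=0 b=169/114 c=-7/76 d=-91/456
  seg 2: a=1 b=-73/57 c=-49/38 d=49/228
S(11/2) = 39/608

Δ: Δ0=5/3, Δ1=1/2, Δ2=-3
row 1: diag=10, rhs=-7; c'=1/5, d'=-7/10
row 2: denom=8−2·1/5=38/5; d'=(-21−2·-7/10)/(38/5)=-49/19
back: M2=-49/19
back: M1=-7/10−1/5·-49/19=-7/38
M: M0=0, M1=-7/38, M2=-49/19, M3=0
seg 0: a=-5, c=M0/2=0, d=(M1−M0)/(6·3)=-7/684, b=Δ0−h0·(2M0+M1)/6=401/228
seg 1: a=0, c=M1/2=-7/76, d=(M2−M1)/(6·2)=-91/456, b=Δ1−h1·(2M1+M2)/6=169/114
seg 2: a=1, c=M2/2=-49/38, d=(M3−M2)/(6·2)=49/228, b=Δ2−h2·(2M2+M3)/6=-73/57
t_q=11/2 → seg 2, τ=1/2; S=1+-73/57·τ+-49/38·τ²+49/228·τ³=39/608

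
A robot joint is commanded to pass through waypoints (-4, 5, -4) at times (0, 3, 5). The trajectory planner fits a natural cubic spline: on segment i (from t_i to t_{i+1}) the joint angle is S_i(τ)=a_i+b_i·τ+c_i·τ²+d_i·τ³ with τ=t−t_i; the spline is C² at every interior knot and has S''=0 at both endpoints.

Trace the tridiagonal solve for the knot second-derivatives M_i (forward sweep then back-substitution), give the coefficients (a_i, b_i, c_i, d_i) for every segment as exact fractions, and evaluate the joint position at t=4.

Δ: Δ0=3, Δ1=-9/2
row 1: diag=10, rhs=-45; c'=1/5, d'=-9/2
back: M1=-9/2
M: M0=0, M1=-9/2, M2=0
seg 0: a=-4, c=M0/2=0, d=(M1−M0)/(6·3)=-1/4, b=Δ0−h0·(2M0+M1)/6=21/4
seg 1: a=5, c=M1/2=-9/4, d=(M2−M1)/(6·2)=3/8, b=Δ1−h1·(2M1+M2)/6=-3/2
t_q=4 → seg 1, τ=1; S=5+-3/2·τ+-9/4·τ²+3/8·τ³=13/8

  seg 0: a=-4 b=21/4 c=0 d=-1/4
  seg 1: a=5 b=-3/2 c=-9/4 d=3/8
S(4) = 13/8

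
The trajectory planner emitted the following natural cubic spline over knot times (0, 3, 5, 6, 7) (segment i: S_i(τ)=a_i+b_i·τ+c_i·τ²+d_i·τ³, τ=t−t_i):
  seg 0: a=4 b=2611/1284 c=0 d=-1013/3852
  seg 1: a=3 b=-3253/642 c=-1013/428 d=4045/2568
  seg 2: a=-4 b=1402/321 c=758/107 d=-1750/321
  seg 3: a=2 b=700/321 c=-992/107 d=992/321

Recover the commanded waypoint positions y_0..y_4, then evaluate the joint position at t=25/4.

y_0=4 y_1=3 y_2=-4 y_3=2 y_4=-2
S(25/4) = 431/214

y_0 = S_0(0) = a_0 = 4
y_1 = S_1(0) = a_1 = 3
y_2 = S_2(0) = a_2 = -4
y_3 = S_3(0) = a_3 = 2
y_4 = S_3(1) = -2
t_q=25/4 is in segment 3 (τ=1/4); S_3(τ)=431/214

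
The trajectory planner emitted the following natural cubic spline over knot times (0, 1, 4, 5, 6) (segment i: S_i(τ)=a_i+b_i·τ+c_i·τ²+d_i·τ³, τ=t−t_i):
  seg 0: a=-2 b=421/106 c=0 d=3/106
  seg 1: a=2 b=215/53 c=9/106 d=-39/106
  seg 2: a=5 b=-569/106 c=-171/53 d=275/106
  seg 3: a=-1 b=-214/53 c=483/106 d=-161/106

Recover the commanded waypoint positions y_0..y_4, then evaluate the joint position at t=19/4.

y_0=-2 y_1=2 y_2=5 y_3=-1 y_4=-2
S(19/4) = 1721/6784

y_0 = S_0(0) = a_0 = -2
y_1 = S_1(0) = a_1 = 2
y_2 = S_2(0) = a_2 = 5
y_3 = S_3(0) = a_3 = -1
y_4 = S_3(1) = -2
t_q=19/4 is in segment 2 (τ=3/4); S_2(τ)=1721/6784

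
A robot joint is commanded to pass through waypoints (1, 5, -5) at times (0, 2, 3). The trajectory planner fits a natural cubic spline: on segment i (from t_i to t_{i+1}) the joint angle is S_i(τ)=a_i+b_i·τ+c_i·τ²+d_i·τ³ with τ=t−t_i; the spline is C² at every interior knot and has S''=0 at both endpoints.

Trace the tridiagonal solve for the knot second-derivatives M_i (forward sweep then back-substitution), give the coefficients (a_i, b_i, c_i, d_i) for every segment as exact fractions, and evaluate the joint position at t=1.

  seg 0: a=1 b=6 c=0 d=-1
  seg 1: a=5 b=-6 c=-6 d=2
S(1) = 6

Δ: Δ0=2, Δ1=-10
row 1: diag=6, rhs=-72; c'=1/6, d'=-12
back: M1=-12
M: M0=0, M1=-12, M2=0
seg 0: a=1, c=M0/2=0, d=(M1−M0)/(6·2)=-1, b=Δ0−h0·(2M0+M1)/6=6
seg 1: a=5, c=M1/2=-6, d=(M2−M1)/(6·1)=2, b=Δ1−h1·(2M1+M2)/6=-6
t_q=1 → seg 0, τ=1; S=1+6·τ+0·τ²+-1·τ³=6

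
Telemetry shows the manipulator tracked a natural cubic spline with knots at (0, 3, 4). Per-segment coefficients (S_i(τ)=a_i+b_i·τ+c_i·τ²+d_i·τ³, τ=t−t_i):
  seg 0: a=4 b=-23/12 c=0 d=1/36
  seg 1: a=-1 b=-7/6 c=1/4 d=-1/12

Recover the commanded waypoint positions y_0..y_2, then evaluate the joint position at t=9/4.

y_0 = S_0(0) = a_0 = 4
y_1 = S_1(0) = a_1 = -1
y_2 = S_1(1) = -2
t_q=9/4 is in segment 0 (τ=9/4); S_0(τ)=1/256

y_0=4 y_1=-1 y_2=-2
S(9/4) = 1/256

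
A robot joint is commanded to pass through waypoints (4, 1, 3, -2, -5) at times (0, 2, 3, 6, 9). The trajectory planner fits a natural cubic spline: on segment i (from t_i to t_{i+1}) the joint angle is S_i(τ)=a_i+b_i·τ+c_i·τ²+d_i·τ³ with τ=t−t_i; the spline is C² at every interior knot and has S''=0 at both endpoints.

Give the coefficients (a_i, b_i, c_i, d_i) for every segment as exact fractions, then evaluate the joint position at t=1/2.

Δ: Δ0=-3/2, Δ1=2, Δ2=-5/3, Δ3=-1
row 1: diag=6, rhs=21; c'=1/6, d'=7/2
row 2: denom=8−1·1/6=47/6; d'=(-22−1·7/2)/(47/6)=-153/47
row 3: denom=12−3·18/47=510/47; d'=(4−3·-153/47)/(510/47)=647/510
back: M3=647/510
back: M2=-153/47−18/47·647/510=-318/85
back: M1=7/2−1/6·-318/85=701/170
M: M0=0, M1=701/170, M2=-318/85, M3=647/510, M4=0
seg 0: a=4, c=M0/2=0, d=(M1−M0)/(6·2)=701/2040, b=Δ0−h0·(2M0+M1)/6=-733/255
seg 1: a=1, c=M1/2=701/340, d=(M2−M1)/(6·1)=-1337/1020, b=Δ1−h1·(2M1+M2)/6=637/510
seg 2: a=3, c=M2/2=-159/85, d=(M3−M2)/(6·3)=511/1836, b=Δ2−h2·(2M2+M3)/6=1469/1020
seg 3: a=-2, c=M3/2=647/1020, d=(M4−M3)/(6·3)=-647/9180, b=Δ3−h3·(2M3+M4)/6=-1157/510
t_q=1/2 → seg 0, τ=1/2; S=4+-733/255·τ+0·τ²+701/2040·τ³=2835/1088

  seg 0: a=4 b=-733/255 c=0 d=701/2040
  seg 1: a=1 b=637/510 c=701/340 d=-1337/1020
  seg 2: a=3 b=1469/1020 c=-159/85 d=511/1836
  seg 3: a=-2 b=-1157/510 c=647/1020 d=-647/9180
S(1/2) = 2835/1088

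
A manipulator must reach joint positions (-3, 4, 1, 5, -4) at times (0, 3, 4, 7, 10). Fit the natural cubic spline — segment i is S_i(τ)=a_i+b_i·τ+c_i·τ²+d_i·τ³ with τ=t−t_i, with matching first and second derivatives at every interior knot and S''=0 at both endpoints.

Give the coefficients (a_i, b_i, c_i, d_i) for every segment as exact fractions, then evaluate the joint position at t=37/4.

  seg 0: a=-3 b=1061/228 c=0 d=-529/2052
  seg 1: a=4 b=-263/114 c=-529/228 d=371/228
  seg 2: a=1 b=-157/76 c=146/57 d=-977/2052
  seg 3: a=5 b=17/38 c=-131/76 d=131/684
S(37/4) = -2617/4864

Δ: Δ0=7/3, Δ1=-3, Δ2=4/3, Δ3=-3
row 1: diag=8, rhs=-32; c'=1/8, d'=-4
row 2: denom=8−1·1/8=63/8; d'=(26−1·-4)/(63/8)=80/21
row 3: denom=12−3·8/21=76/7; d'=(-26−3·80/21)/(76/7)=-131/38
back: M3=-131/38
back: M2=80/21−8/21·-131/38=292/57
back: M1=-4−1/8·292/57=-529/114
M: M0=0, M1=-529/114, M2=292/57, M3=-131/38, M4=0
seg 0: a=-3, c=M0/2=0, d=(M1−M0)/(6·3)=-529/2052, b=Δ0−h0·(2M0+M1)/6=1061/228
seg 1: a=4, c=M1/2=-529/228, d=(M2−M1)/(6·1)=371/228, b=Δ1−h1·(2M1+M2)/6=-263/114
seg 2: a=1, c=M2/2=146/57, d=(M3−M2)/(6·3)=-977/2052, b=Δ2−h2·(2M2+M3)/6=-157/76
seg 3: a=5, c=M3/2=-131/76, d=(M4−M3)/(6·3)=131/684, b=Δ3−h3·(2M3+M4)/6=17/38
t_q=37/4 → seg 3, τ=9/4; S=5+17/38·τ+-131/76·τ²+131/684·τ³=-2617/4864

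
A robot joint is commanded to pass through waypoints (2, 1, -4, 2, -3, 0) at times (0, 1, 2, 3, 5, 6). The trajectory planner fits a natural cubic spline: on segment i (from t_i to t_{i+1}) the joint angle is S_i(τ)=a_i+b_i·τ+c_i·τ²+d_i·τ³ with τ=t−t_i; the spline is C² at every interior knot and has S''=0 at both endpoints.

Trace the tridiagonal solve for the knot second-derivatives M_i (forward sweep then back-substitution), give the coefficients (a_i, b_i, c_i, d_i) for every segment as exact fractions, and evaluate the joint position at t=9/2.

  seg 0: a=2 b=223/228 c=0 d=-451/228
  seg 1: a=1 b=-565/114 c=-451/76 d=1343/228
  seg 2: a=-4 b=193/228 c=223/19 d=-79/12
  seg 3: a=2 b=521/114 c=-609/76 d=1021/456
  seg 4: a=-3 b=-35/57 c=103/19 d=-103/57
S(9/2) = -1967/1216

Δ: Δ0=-1, Δ1=-5, Δ2=6, Δ3=-5/2, Δ4=3
row 1: diag=4, rhs=-24; c'=1/4, d'=-6
row 2: denom=4−1·1/4=15/4; d'=(66−1·-6)/(15/4)=96/5
row 3: denom=6−1·4/15=86/15; d'=(-51−1·96/5)/(86/15)=-1053/86
row 4: denom=6−2·15/43=228/43; d'=(33−2·-1053/86)/(228/43)=206/19
back: M4=206/19
back: M3=-1053/86−15/43·206/19=-609/38
back: M2=96/5−4/15·-609/38=446/19
back: M1=-6−1/4·446/19=-451/38
M: M0=0, M1=-451/38, M2=446/19, M3=-609/38, M4=206/19, M5=0
seg 0: a=2, c=M0/2=0, d=(M1−M0)/(6·1)=-451/228, b=Δ0−h0·(2M0+M1)/6=223/228
seg 1: a=1, c=M1/2=-451/76, d=(M2−M1)/(6·1)=1343/228, b=Δ1−h1·(2M1+M2)/6=-565/114
seg 2: a=-4, c=M2/2=223/19, d=(M3−M2)/(6·1)=-79/12, b=Δ2−h2·(2M2+M3)/6=193/228
seg 3: a=2, c=M3/2=-609/76, d=(M4−M3)/(6·2)=1021/456, b=Δ3−h3·(2M3+M4)/6=521/114
seg 4: a=-3, c=M4/2=103/19, d=(M5−M4)/(6·1)=-103/57, b=Δ4−h4·(2M4+M5)/6=-35/57
t_q=9/2 → seg 3, τ=3/2; S=2+521/114·τ+-609/76·τ²+1021/456·τ³=-1967/1216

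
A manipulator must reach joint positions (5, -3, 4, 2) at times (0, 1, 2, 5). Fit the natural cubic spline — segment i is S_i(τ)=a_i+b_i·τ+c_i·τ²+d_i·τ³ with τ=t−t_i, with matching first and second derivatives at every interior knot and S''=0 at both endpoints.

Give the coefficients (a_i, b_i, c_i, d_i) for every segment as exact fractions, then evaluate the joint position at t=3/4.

Δ: Δ0=-8, Δ1=7, Δ2=-2/3
row 1: diag=4, rhs=90; c'=1/4, d'=45/2
row 2: denom=8−1·1/4=31/4; d'=(-46−1·45/2)/(31/4)=-274/31
back: M2=-274/31
back: M1=45/2−1/4·-274/31=766/31
M: M0=0, M1=766/31, M2=-274/31, M3=0
seg 0: a=5, c=M0/2=0, d=(M1−M0)/(6·1)=383/93, b=Δ0−h0·(2M0+M1)/6=-1127/93
seg 1: a=-3, c=M1/2=383/31, d=(M2−M1)/(6·1)=-520/93, b=Δ1−h1·(2M1+M2)/6=22/93
seg 2: a=4, c=M2/2=-137/31, d=(M3−M2)/(6·3)=137/279, b=Δ2−h2·(2M2+M3)/6=760/93
t_q=3/4 → seg 0, τ=3/4; S=5+-1127/93·τ+0·τ²+383/93·τ³=-4665/1984

  seg 0: a=5 b=-1127/93 c=0 d=383/93
  seg 1: a=-3 b=22/93 c=383/31 d=-520/93
  seg 2: a=4 b=760/93 c=-137/31 d=137/279
S(3/4) = -4665/1984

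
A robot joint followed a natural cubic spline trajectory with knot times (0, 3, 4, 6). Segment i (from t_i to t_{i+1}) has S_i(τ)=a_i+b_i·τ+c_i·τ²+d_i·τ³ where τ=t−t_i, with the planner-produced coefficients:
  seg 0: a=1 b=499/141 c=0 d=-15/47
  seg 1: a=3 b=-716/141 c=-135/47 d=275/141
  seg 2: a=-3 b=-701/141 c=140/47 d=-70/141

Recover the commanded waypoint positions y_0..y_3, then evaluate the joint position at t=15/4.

y_0 = S_0(0) = a_0 = 1
y_1 = S_1(0) = a_1 = 3
y_2 = S_2(0) = a_2 = -3
y_3 = S_2(2) = -5
t_q=15/4 is in segment 1 (τ=3/4); S_1(τ)=-4817/3008

y_0=1 y_1=3 y_2=-3 y_3=-5
S(15/4) = -4817/3008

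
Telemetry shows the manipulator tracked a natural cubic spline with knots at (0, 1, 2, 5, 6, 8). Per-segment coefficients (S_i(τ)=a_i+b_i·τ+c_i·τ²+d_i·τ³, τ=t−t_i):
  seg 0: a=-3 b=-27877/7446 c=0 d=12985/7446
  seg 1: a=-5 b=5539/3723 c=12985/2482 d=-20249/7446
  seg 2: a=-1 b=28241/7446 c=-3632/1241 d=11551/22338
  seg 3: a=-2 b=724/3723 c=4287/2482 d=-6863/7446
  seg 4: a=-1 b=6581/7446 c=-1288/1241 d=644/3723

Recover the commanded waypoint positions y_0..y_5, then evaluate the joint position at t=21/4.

y_0=-3 y_1=-5 y_2=-1 y_3=-2 y_4=-1 y_5=-2
S(21/4) = -295113/158848

y_0 = S_0(0) = a_0 = -3
y_1 = S_1(0) = a_1 = -5
y_2 = S_2(0) = a_2 = -1
y_3 = S_3(0) = a_3 = -2
y_4 = S_4(0) = a_4 = -1
y_5 = S_4(2) = -2
t_q=21/4 is in segment 3 (τ=1/4); S_3(τ)=-295113/158848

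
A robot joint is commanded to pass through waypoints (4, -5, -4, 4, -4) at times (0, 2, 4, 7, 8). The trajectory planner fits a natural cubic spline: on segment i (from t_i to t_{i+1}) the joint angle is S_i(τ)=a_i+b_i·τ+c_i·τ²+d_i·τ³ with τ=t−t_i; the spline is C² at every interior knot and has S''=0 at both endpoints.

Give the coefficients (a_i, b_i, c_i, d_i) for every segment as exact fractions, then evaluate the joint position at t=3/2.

  seg 0: a=4 b=-4387/804 c=0 d=769/3216
  seg 1: a=-5 b=-520/201 c=769/536 d=175/3216
  seg 2: a=-4 b=3059/804 c=118/67 d=-1721/2412
  seg 3: a=4 b=-1967/402 c=-1249/268 d=1249/804
S(3/2) = -28967/8576

Δ: Δ0=-9/2, Δ1=1/2, Δ2=8/3, Δ3=-8
row 1: diag=8, rhs=30; c'=1/4, d'=15/4
row 2: denom=10−2·1/4=19/2; d'=(13−2·15/4)/(19/2)=11/19
row 3: denom=8−3·6/19=134/19; d'=(-64−3·11/19)/(134/19)=-1249/134
back: M3=-1249/134
back: M2=11/19−6/19·-1249/134=236/67
back: M1=15/4−1/4·236/67=769/268
M: M0=0, M1=769/268, M2=236/67, M3=-1249/134, M4=0
seg 0: a=4, c=M0/2=0, d=(M1−M0)/(6·2)=769/3216, b=Δ0−h0·(2M0+M1)/6=-4387/804
seg 1: a=-5, c=M1/2=769/536, d=(M2−M1)/(6·2)=175/3216, b=Δ1−h1·(2M1+M2)/6=-520/201
seg 2: a=-4, c=M2/2=118/67, d=(M3−M2)/(6·3)=-1721/2412, b=Δ2−h2·(2M2+M3)/6=3059/804
seg 3: a=4, c=M3/2=-1249/268, d=(M4−M3)/(6·1)=1249/804, b=Δ3−h3·(2M3+M4)/6=-1967/402
t_q=3/2 → seg 0, τ=3/2; S=4+-4387/804·τ+0·τ²+769/3216·τ³=-28967/8576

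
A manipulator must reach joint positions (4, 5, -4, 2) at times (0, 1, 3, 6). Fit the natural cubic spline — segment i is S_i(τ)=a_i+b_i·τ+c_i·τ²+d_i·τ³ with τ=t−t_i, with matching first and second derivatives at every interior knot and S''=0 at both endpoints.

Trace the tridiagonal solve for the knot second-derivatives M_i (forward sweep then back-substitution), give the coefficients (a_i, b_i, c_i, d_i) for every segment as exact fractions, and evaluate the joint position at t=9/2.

  seg 0: a=4 b=31/14 c=0 d=-17/14
  seg 1: a=5 b=-10/7 c=-51/14 d=59/56
  seg 2: a=-4 b=-47/14 c=75/28 d=-25/84
S(9/2) = -899/224

Δ: Δ0=1, Δ1=-9/2, Δ2=2
row 1: diag=6, rhs=-33; c'=1/3, d'=-11/2
row 2: denom=10−2·1/3=28/3; d'=(39−2·-11/2)/(28/3)=75/14
back: M2=75/14
back: M1=-11/2−1/3·75/14=-51/7
M: M0=0, M1=-51/7, M2=75/14, M3=0
seg 0: a=4, c=M0/2=0, d=(M1−M0)/(6·1)=-17/14, b=Δ0−h0·(2M0+M1)/6=31/14
seg 1: a=5, c=M1/2=-51/14, d=(M2−M1)/(6·2)=59/56, b=Δ1−h1·(2M1+M2)/6=-10/7
seg 2: a=-4, c=M2/2=75/28, d=(M3−M2)/(6·3)=-25/84, b=Δ2−h2·(2M2+M3)/6=-47/14
t_q=9/2 → seg 2, τ=3/2; S=-4+-47/14·τ+75/28·τ²+-25/84·τ³=-899/224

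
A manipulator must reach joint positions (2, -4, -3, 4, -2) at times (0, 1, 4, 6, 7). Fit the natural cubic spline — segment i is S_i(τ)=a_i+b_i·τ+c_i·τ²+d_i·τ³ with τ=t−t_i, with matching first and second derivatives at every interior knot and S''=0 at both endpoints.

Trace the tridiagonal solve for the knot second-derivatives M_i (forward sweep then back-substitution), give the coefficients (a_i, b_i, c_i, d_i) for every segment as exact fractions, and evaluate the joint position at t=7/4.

Δ: Δ0=-6, Δ1=1/3, Δ2=7/2, Δ3=-6
row 1: diag=8, rhs=38; c'=3/8, d'=19/4
row 2: denom=10−3·3/8=71/8; d'=(19−3·19/4)/(71/8)=38/71
row 3: denom=6−2·16/71=394/71; d'=(-57−2·38/71)/(394/71)=-4123/394
back: M3=-4123/394
back: M2=38/71−16/71·-4123/394=570/197
back: M1=19/4−3/8·570/197=722/197
M: M0=0, M1=722/197, M2=570/197, M3=-4123/394, M4=0
seg 0: a=2, c=M0/2=0, d=(M1−M0)/(6·1)=361/591, b=Δ0−h0·(2M0+M1)/6=-3907/591
seg 1: a=-4, c=M1/2=361/197, d=(M2−M1)/(6·3)=-76/1773, b=Δ1−h1·(2M1+M2)/6=-2824/591
seg 2: a=-3, c=M2/2=285/197, d=(M3−M2)/(6·2)=-5263/4728, b=Δ2−h2·(2M2+M3)/6=2990/591
seg 3: a=4, c=M3/2=-4123/788, d=(M4−M3)/(6·1)=4123/2364, b=Δ3−h3·(2M3+M4)/6=-2969/1182
t_q=7/4 → seg 1, τ=3/4; S=-4+-2824/591·τ+361/197·τ²+-76/1773·τ³=-2589/394

  seg 0: a=2 b=-3907/591 c=0 d=361/591
  seg 1: a=-4 b=-2824/591 c=361/197 d=-76/1773
  seg 2: a=-3 b=2990/591 c=285/197 d=-5263/4728
  seg 3: a=4 b=-2969/1182 c=-4123/788 d=4123/2364
S(7/4) = -2589/394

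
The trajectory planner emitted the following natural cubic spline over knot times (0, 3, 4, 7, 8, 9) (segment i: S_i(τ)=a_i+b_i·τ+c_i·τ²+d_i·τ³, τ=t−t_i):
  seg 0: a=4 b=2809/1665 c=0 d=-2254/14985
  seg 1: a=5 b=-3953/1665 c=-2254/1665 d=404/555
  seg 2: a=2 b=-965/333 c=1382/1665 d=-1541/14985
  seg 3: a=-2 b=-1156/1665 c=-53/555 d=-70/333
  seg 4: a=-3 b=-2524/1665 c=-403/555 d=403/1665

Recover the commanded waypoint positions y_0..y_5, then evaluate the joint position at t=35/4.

y_0=4 y_1=5 y_2=2 y_3=-2 y_4=-3 y_5=-5
S(35/4) = -31565/7104

y_0 = S_0(0) = a_0 = 4
y_1 = S_1(0) = a_1 = 5
y_2 = S_2(0) = a_2 = 2
y_3 = S_3(0) = a_3 = -2
y_4 = S_4(0) = a_4 = -3
y_5 = S_4(1) = -5
t_q=35/4 is in segment 4 (τ=3/4); S_4(τ)=-31565/7104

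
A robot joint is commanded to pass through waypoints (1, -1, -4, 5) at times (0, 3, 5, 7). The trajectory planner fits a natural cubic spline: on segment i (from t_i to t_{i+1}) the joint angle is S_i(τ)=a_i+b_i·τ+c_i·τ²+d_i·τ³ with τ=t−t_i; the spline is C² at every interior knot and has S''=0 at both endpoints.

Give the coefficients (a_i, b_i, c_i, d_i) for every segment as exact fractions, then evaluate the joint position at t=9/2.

Δ: Δ0=-2/3, Δ1=-3/2, Δ2=9/2
row 1: diag=10, rhs=-5; c'=1/5, d'=-1/2
row 2: denom=8−2·1/5=38/5; d'=(36−2·-1/2)/(38/5)=185/38
back: M2=185/38
back: M1=-1/2−1/5·185/38=-28/19
M: M0=0, M1=-28/19, M2=185/38, M3=0
seg 0: a=1, c=M0/2=0, d=(M1−M0)/(6·3)=-14/171, b=Δ0−h0·(2M0+M1)/6=4/57
seg 1: a=-1, c=M1/2=-14/19, d=(M2−M1)/(6·2)=241/456, b=Δ1−h1·(2M1+M2)/6=-122/57
seg 2: a=-4, c=M2/2=185/76, d=(M3−M2)/(6·2)=-185/456, b=Δ2−h2·(2M2+M3)/6=143/114
t_q=9/2 → seg 1, τ=3/2; S=-1+-122/57·τ+-14/19·τ²+241/456·τ³=-4967/1216

  seg 0: a=1 b=4/57 c=0 d=-14/171
  seg 1: a=-1 b=-122/57 c=-14/19 d=241/456
  seg 2: a=-4 b=143/114 c=185/76 d=-185/456
S(9/2) = -4967/1216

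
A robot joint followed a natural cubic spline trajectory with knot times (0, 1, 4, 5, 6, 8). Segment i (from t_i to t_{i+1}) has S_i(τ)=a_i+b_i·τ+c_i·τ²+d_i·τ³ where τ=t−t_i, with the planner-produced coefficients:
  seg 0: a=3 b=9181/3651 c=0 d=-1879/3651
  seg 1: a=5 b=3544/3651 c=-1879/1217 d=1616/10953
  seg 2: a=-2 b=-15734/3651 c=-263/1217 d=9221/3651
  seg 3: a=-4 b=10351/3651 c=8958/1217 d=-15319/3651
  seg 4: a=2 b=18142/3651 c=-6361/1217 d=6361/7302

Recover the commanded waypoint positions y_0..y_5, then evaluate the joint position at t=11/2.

y_0 = S_0(0) = a_0 = 3
y_1 = S_1(0) = a_1 = 5
y_2 = S_2(0) = a_2 = -2
y_3 = S_3(0) = a_3 = -4
y_4 = S_4(0) = a_4 = 2
y_5 = S_4(2) = -2
t_q=11/2 is in segment 3 (τ=1/2); S_3(τ)=-12333/9736

y_0=3 y_1=5 y_2=-2 y_3=-4 y_4=2 y_5=-2
S(11/2) = -12333/9736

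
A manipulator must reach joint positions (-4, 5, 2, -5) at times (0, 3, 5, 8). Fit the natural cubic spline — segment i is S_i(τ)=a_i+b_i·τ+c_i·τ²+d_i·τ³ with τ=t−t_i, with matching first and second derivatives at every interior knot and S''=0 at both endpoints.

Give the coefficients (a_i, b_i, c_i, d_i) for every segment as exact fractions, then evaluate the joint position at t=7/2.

  seg 0: a=-4 b=209/48 c=0 d=-65/432
  seg 1: a=5 b=7/24 c=-65/48 d=11/48
  seg 2: a=2 b=-19/8 c=1/48 d=-1/432
S(7/2) = 619/128

Δ: Δ0=3, Δ1=-3/2, Δ2=-7/3
row 1: diag=10, rhs=-27; c'=1/5, d'=-27/10
row 2: denom=10−2·1/5=48/5; d'=(-5−2·-27/10)/(48/5)=1/24
back: M2=1/24
back: M1=-27/10−1/5·1/24=-65/24
M: M0=0, M1=-65/24, M2=1/24, M3=0
seg 0: a=-4, c=M0/2=0, d=(M1−M0)/(6·3)=-65/432, b=Δ0−h0·(2M0+M1)/6=209/48
seg 1: a=5, c=M1/2=-65/48, d=(M2−M1)/(6·2)=11/48, b=Δ1−h1·(2M1+M2)/6=7/24
seg 2: a=2, c=M2/2=1/48, d=(M3−M2)/(6·3)=-1/432, b=Δ2−h2·(2M2+M3)/6=-19/8
t_q=7/2 → seg 1, τ=1/2; S=5+7/24·τ+-65/48·τ²+11/48·τ³=619/128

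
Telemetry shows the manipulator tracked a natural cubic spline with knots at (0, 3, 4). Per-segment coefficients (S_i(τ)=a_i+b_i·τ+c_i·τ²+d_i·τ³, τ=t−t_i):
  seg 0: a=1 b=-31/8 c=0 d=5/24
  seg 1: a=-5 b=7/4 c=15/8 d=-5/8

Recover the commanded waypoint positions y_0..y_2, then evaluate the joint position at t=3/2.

y_0=1 y_1=-5 y_2=-2
S(3/2) = -263/64

y_0 = S_0(0) = a_0 = 1
y_1 = S_1(0) = a_1 = -5
y_2 = S_1(1) = -2
t_q=3/2 is in segment 0 (τ=3/2); S_0(τ)=-263/64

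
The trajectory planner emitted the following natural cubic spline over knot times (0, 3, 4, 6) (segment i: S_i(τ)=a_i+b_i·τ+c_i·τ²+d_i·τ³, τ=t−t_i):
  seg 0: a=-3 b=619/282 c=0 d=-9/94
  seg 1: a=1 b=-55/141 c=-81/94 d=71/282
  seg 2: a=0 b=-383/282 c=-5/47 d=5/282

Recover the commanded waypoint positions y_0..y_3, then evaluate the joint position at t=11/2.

y_0=-3 y_1=1 y_2=0 y_3=-3
S(11/2) = -1667/752

y_0 = S_0(0) = a_0 = -3
y_1 = S_1(0) = a_1 = 1
y_2 = S_2(0) = a_2 = 0
y_3 = S_2(2) = -3
t_q=11/2 is in segment 2 (τ=3/2); S_2(τ)=-1667/752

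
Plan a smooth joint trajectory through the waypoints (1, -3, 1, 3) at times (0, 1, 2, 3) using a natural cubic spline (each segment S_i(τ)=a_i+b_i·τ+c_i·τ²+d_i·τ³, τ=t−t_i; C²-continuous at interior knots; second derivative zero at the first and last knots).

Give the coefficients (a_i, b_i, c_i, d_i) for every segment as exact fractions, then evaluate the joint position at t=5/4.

  seg 0: a=1 b=-94/15 c=0 d=34/15
  seg 1: a=-3 b=8/15 c=34/5 d=-10/3
  seg 2: a=1 b=62/15 c=-16/5 d=16/15
S(5/4) = -399/160

Δ: Δ0=-4, Δ1=4, Δ2=2
row 1: diag=4, rhs=48; c'=1/4, d'=12
row 2: denom=4−1·1/4=15/4; d'=(-12−1·12)/(15/4)=-32/5
back: M2=-32/5
back: M1=12−1/4·-32/5=68/5
M: M0=0, M1=68/5, M2=-32/5, M3=0
seg 0: a=1, c=M0/2=0, d=(M1−M0)/(6·1)=34/15, b=Δ0−h0·(2M0+M1)/6=-94/15
seg 1: a=-3, c=M1/2=34/5, d=(M2−M1)/(6·1)=-10/3, b=Δ1−h1·(2M1+M2)/6=8/15
seg 2: a=1, c=M2/2=-16/5, d=(M3−M2)/(6·1)=16/15, b=Δ2−h2·(2M2+M3)/6=62/15
t_q=5/4 → seg 1, τ=1/4; S=-3+8/15·τ+34/5·τ²+-10/3·τ³=-399/160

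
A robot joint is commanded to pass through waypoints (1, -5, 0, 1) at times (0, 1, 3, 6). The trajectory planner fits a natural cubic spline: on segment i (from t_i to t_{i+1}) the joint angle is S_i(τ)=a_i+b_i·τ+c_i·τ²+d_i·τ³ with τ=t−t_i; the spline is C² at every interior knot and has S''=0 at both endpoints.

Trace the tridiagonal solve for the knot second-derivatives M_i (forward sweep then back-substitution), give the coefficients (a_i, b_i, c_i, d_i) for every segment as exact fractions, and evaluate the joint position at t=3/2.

Δ: Δ0=-6, Δ1=5/2, Δ2=1/3
row 1: diag=6, rhs=51; c'=1/3, d'=17/2
row 2: denom=10−2·1/3=28/3; d'=(-13−2·17/2)/(28/3)=-45/14
back: M2=-45/14
back: M1=17/2−1/3·-45/14=67/7
M: M0=0, M1=67/7, M2=-45/14, M3=0
seg 0: a=1, c=M0/2=0, d=(M1−M0)/(6·1)=67/42, b=Δ0−h0·(2M0+M1)/6=-319/42
seg 1: a=-5, c=M1/2=67/14, d=(M2−M1)/(6·2)=-179/168, b=Δ1−h1·(2M1+M2)/6=-59/21
seg 2: a=0, c=M2/2=-45/28, d=(M3−M2)/(6·3)=5/28, b=Δ2−h2·(2M2+M3)/6=149/42
t_q=3/2 → seg 1, τ=1/2; S=-5+-59/21·τ+67/14·τ²+-179/168·τ³=-2393/448

  seg 0: a=1 b=-319/42 c=0 d=67/42
  seg 1: a=-5 b=-59/21 c=67/14 d=-179/168
  seg 2: a=0 b=149/42 c=-45/28 d=5/28
S(3/2) = -2393/448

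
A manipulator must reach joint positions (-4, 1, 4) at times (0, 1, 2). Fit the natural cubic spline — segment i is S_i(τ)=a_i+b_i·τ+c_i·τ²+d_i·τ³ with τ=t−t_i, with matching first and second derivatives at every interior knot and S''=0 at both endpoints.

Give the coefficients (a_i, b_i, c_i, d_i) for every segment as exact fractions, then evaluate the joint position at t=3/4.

Δ: Δ0=5, Δ1=3
row 1: diag=4, rhs=-12; c'=1/4, d'=-3
back: M1=-3
M: M0=0, M1=-3, M2=0
seg 0: a=-4, c=M0/2=0, d=(M1−M0)/(6·1)=-1/2, b=Δ0−h0·(2M0+M1)/6=11/2
seg 1: a=1, c=M1/2=-3/2, d=(M2−M1)/(6·1)=1/2, b=Δ1−h1·(2M1+M2)/6=4
t_q=3/4 → seg 0, τ=3/4; S=-4+11/2·τ+0·τ²+-1/2·τ³=-11/128

  seg 0: a=-4 b=11/2 c=0 d=-1/2
  seg 1: a=1 b=4 c=-3/2 d=1/2
S(3/4) = -11/128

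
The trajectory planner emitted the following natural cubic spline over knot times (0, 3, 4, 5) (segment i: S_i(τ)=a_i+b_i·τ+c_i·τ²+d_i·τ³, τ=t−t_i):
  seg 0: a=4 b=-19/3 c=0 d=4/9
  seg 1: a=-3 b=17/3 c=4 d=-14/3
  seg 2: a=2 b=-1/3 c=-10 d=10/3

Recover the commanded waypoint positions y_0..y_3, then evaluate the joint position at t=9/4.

y_0=4 y_1=-3 y_2=2 y_3=-5
S(9/4) = -83/16

y_0 = S_0(0) = a_0 = 4
y_1 = S_1(0) = a_1 = -3
y_2 = S_2(0) = a_2 = 2
y_3 = S_2(1) = -5
t_q=9/4 is in segment 0 (τ=9/4); S_0(τ)=-83/16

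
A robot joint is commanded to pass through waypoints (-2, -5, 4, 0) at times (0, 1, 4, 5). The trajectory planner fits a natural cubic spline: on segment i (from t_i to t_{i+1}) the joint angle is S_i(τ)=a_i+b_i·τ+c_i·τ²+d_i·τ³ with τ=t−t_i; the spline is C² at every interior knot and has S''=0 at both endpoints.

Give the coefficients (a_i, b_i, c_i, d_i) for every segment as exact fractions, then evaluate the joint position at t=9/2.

Δ: Δ0=-3, Δ1=3, Δ2=-4
row 1: diag=8, rhs=36; c'=3/8, d'=9/2
row 2: denom=8−3·3/8=55/8; d'=(-42−3·9/2)/(55/8)=-444/55
back: M2=-444/55
back: M1=9/2−3/8·-444/55=414/55
M: M0=0, M1=414/55, M2=-444/55, M3=0
seg 0: a=-2, c=M0/2=0, d=(M1−M0)/(6·1)=69/55, b=Δ0−h0·(2M0+M1)/6=-234/55
seg 1: a=-5, c=M1/2=207/55, d=(M2−M1)/(6·3)=-13/15, b=Δ1−h1·(2M1+M2)/6=-27/55
seg 2: a=4, c=M2/2=-222/55, d=(M3−M2)/(6·1)=74/55, b=Δ2−h2·(2M2+M3)/6=-72/55
t_q=9/2 → seg 2, τ=1/2; S=4+-72/55·τ+-222/55·τ²+74/55·τ³=551/220

  seg 0: a=-2 b=-234/55 c=0 d=69/55
  seg 1: a=-5 b=-27/55 c=207/55 d=-13/15
  seg 2: a=4 b=-72/55 c=-222/55 d=74/55
S(9/2) = 551/220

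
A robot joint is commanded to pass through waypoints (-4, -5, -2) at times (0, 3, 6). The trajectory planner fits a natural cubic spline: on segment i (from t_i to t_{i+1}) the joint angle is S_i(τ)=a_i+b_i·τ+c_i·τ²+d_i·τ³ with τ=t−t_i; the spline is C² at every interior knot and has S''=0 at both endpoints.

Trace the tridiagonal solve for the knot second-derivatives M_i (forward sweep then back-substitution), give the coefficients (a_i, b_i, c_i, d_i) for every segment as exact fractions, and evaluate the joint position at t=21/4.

Δ: Δ0=-1/3, Δ1=1
row 1: diag=12, rhs=8; c'=1/4, d'=2/3
back: M1=2/3
M: M0=0, M1=2/3, M2=0
seg 0: a=-4, c=M0/2=0, d=(M1−M0)/(6·3)=1/27, b=Δ0−h0·(2M0+M1)/6=-2/3
seg 1: a=-5, c=M1/2=1/3, d=(M2−M1)/(6·3)=-1/27, b=Δ1−h1·(2M1+M2)/6=1/3
t_q=21/4 → seg 1, τ=9/4; S=-5+1/3·τ+1/3·τ²+-1/27·τ³=-191/64

  seg 0: a=-4 b=-2/3 c=0 d=1/27
  seg 1: a=-5 b=1/3 c=1/3 d=-1/27
S(21/4) = -191/64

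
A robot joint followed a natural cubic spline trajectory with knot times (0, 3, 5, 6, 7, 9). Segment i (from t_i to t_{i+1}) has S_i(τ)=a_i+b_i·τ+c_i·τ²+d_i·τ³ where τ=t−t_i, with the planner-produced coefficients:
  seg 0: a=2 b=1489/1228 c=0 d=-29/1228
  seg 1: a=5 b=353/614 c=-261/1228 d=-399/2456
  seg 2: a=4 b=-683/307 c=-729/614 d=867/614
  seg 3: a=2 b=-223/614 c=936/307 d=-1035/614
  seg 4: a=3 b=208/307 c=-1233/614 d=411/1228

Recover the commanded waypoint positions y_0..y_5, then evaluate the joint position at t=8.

y_0 = S_0(0) = a_0 = 2
y_1 = S_1(0) = a_1 = 5
y_2 = S_2(0) = a_2 = 4
y_3 = S_3(0) = a_3 = 2
y_4 = S_4(0) = a_4 = 3
y_5 = S_4(2) = -1
t_q=8 is in segment 4 (τ=1); S_4(τ)=2461/1228

y_0=2 y_1=5 y_2=4 y_3=2 y_4=3 y_5=-1
S(8) = 2461/1228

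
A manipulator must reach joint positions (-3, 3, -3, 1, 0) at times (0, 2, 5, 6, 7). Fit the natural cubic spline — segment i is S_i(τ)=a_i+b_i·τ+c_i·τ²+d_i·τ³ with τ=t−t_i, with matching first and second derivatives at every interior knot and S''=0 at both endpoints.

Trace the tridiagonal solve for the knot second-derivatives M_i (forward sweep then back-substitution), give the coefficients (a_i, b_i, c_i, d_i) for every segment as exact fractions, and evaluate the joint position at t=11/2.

Δ: Δ0=3, Δ1=-2, Δ2=4, Δ3=-1
row 1: diag=10, rhs=-30; c'=3/10, d'=-3
row 2: denom=8−3·3/10=71/10; d'=(36−3·-3)/(71/10)=450/71
row 3: denom=4−1·10/71=274/71; d'=(-30−1·450/71)/(274/71)=-1290/137
back: M3=-1290/137
back: M2=450/71−10/71·-1290/137=1050/137
back: M1=-3−3/10·1050/137=-726/137
M: M0=0, M1=-726/137, M2=1050/137, M3=-1290/137, M4=0
seg 0: a=-3, c=M0/2=0, d=(M1−M0)/(6·2)=-121/274, b=Δ0−h0·(2M0+M1)/6=653/137
seg 1: a=3, c=M1/2=-363/137, d=(M2−M1)/(6·3)=296/411, b=Δ1−h1·(2M1+M2)/6=-73/137
seg 2: a=-3, c=M2/2=525/137, d=(M3−M2)/(6·1)=-390/137, b=Δ2−h2·(2M2+M3)/6=413/137
seg 3: a=1, c=M3/2=-645/137, d=(M4−M3)/(6·1)=215/137, b=Δ3−h3·(2M3+M4)/6=293/137
t_q=11/2 → seg 2, τ=1/2; S=-3+413/137·τ+525/137·τ²+-390/137·τ³=-122/137

  seg 0: a=-3 b=653/137 c=0 d=-121/274
  seg 1: a=3 b=-73/137 c=-363/137 d=296/411
  seg 2: a=-3 b=413/137 c=525/137 d=-390/137
  seg 3: a=1 b=293/137 c=-645/137 d=215/137
S(11/2) = -122/137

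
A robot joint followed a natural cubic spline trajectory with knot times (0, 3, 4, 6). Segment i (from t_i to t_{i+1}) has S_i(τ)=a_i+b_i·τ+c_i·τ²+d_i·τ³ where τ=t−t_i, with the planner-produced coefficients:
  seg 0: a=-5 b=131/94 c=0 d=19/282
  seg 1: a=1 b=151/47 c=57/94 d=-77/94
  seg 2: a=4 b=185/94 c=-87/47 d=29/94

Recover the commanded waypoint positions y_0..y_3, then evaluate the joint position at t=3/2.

y_0=-5 y_1=1 y_2=4 y_3=3
S(3/2) = -2017/752

y_0 = S_0(0) = a_0 = -5
y_1 = S_1(0) = a_1 = 1
y_2 = S_2(0) = a_2 = 4
y_3 = S_2(2) = 3
t_q=3/2 is in segment 0 (τ=3/2); S_0(τ)=-2017/752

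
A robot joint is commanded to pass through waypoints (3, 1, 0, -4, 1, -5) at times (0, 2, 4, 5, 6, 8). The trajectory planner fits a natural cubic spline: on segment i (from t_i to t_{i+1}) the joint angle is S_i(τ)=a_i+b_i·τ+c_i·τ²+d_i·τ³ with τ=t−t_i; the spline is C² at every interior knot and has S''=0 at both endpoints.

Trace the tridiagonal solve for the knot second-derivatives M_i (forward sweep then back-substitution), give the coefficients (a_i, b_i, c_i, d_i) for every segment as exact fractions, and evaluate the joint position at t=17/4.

  seg 0: a=3 b=-833/482 c=0 d=351/1928
  seg 1: a=1 b=110/241 c=1053/964 d=-757/964
  seg 2: a=0 b=-1108/241 c=-3489/964 d=4065/964
  seg 3: a=-4 b=785/964 c=4353/482 d=-4671/964
  seg 4: a=1 b=1046/241 c=-5307/964 d=1769/1928
S(17/4) = -80803/61696

Δ: Δ0=-1, Δ1=-1/2, Δ2=-4, Δ3=5, Δ4=-3
row 1: diag=8, rhs=3; c'=1/4, d'=3/8
row 2: denom=6−2·1/4=11/2; d'=(-21−2·3/8)/(11/2)=-87/22
row 3: denom=4−1·2/11=42/11; d'=(54−1·-87/22)/(42/11)=425/28
row 4: denom=6−1·11/42=241/42; d'=(-48−1·425/28)/(241/42)=-5307/482
back: M4=-5307/482
back: M3=425/28−11/42·-5307/482=4353/241
back: M2=-87/22−2/11·4353/241=-3489/482
back: M1=3/8−1/4·-3489/482=1053/482
M: M0=0, M1=1053/482, M2=-3489/482, M3=4353/241, M4=-5307/482, M5=0
seg 0: a=3, c=M0/2=0, d=(M1−M0)/(6·2)=351/1928, b=Δ0−h0·(2M0+M1)/6=-833/482
seg 1: a=1, c=M1/2=1053/964, d=(M2−M1)/(6·2)=-757/964, b=Δ1−h1·(2M1+M2)/6=110/241
seg 2: a=0, c=M2/2=-3489/964, d=(M3−M2)/(6·1)=4065/964, b=Δ2−h2·(2M2+M3)/6=-1108/241
seg 3: a=-4, c=M3/2=4353/482, d=(M4−M3)/(6·1)=-4671/964, b=Δ3−h3·(2M3+M4)/6=785/964
seg 4: a=1, c=M4/2=-5307/964, d=(M5−M4)/(6·2)=1769/1928, b=Δ4−h4·(2M4+M5)/6=1046/241
t_q=17/4 → seg 2, τ=1/4; S=0+-1108/241·τ+-3489/964·τ²+4065/964·τ³=-80803/61696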